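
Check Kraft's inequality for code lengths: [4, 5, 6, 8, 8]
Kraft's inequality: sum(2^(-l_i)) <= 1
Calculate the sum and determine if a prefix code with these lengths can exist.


Sum = 2^(-4) + 2^(-5) + 2^(-6) + 2^(-8) + 2^(-8)
    = 0.0625 + 0.03125 + 0.015625 + 0.00390625 + 0.00390625
    = 30/256 = 0.1171875
Since 0.1171875 <= 1, Kraft's inequality IS satisfied.
A prefix code with these lengths CAN exist.

Kraft sum = 0.1171875. Satisfied.


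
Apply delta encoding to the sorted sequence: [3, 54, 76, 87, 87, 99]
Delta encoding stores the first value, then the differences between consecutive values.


First value: 3
Deltas:
  54 - 3 = 51
  76 - 54 = 22
  87 - 76 = 11
  87 - 87 = 0
  99 - 87 = 12


Delta encoded: [3, 51, 22, 11, 0, 12]


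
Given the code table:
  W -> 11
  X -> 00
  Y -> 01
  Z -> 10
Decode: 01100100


Decoding:
01 -> Y
10 -> Z
01 -> Y
00 -> X


Result: YZYX


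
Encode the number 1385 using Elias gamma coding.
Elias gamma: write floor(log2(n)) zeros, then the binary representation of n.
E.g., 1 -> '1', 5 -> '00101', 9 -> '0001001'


num_bits = floor(log2(1385)) + 1 = 11
leading_zeros = num_bits - 1 = 10
binary(1385) = 10101101001

Elias gamma(1385) = '0000000000' + '10101101001' = 000000000010101101001 (21 bits)


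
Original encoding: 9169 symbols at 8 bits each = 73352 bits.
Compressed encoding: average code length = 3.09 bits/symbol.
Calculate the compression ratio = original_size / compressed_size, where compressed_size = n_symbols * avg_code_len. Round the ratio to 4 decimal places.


original_size = n_symbols * orig_bits = 9169 * 8 = 73352 bits
compressed_size = n_symbols * avg_code_len = 9169 * 3.09 = 28332.21 bits
ratio = original_size / compressed_size = 73352 / 28332.21 = 2.589

Compression ratio = 2.589


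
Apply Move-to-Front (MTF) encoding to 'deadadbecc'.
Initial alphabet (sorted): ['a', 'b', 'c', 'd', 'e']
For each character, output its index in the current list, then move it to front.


MTF encoding:
'd': index 3 in ['a', 'b', 'c', 'd', 'e'] -> ['d', 'a', 'b', 'c', 'e']
'e': index 4 in ['d', 'a', 'b', 'c', 'e'] -> ['e', 'd', 'a', 'b', 'c']
'a': index 2 in ['e', 'd', 'a', 'b', 'c'] -> ['a', 'e', 'd', 'b', 'c']
'd': index 2 in ['a', 'e', 'd', 'b', 'c'] -> ['d', 'a', 'e', 'b', 'c']
'a': index 1 in ['d', 'a', 'e', 'b', 'c'] -> ['a', 'd', 'e', 'b', 'c']
'd': index 1 in ['a', 'd', 'e', 'b', 'c'] -> ['d', 'a', 'e', 'b', 'c']
'b': index 3 in ['d', 'a', 'e', 'b', 'c'] -> ['b', 'd', 'a', 'e', 'c']
'e': index 3 in ['b', 'd', 'a', 'e', 'c'] -> ['e', 'b', 'd', 'a', 'c']
'c': index 4 in ['e', 'b', 'd', 'a', 'c'] -> ['c', 'e', 'b', 'd', 'a']
'c': index 0 in ['c', 'e', 'b', 'd', 'a'] -> ['c', 'e', 'b', 'd', 'a']


Output: [3, 4, 2, 2, 1, 1, 3, 3, 4, 0]


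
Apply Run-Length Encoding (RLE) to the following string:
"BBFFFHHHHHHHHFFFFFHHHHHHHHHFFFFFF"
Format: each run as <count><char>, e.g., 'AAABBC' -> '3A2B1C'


Scanning runs left to right:
  i=0: run of 'B' x 2 -> '2B'
  i=2: run of 'F' x 3 -> '3F'
  i=5: run of 'H' x 8 -> '8H'
  i=13: run of 'F' x 5 -> '5F'
  i=18: run of 'H' x 9 -> '9H'
  i=27: run of 'F' x 6 -> '6F'

RLE = 2B3F8H5F9H6F


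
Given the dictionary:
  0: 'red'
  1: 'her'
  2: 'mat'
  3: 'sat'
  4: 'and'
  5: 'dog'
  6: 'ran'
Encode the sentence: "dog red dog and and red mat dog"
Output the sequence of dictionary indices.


Look up each word in the dictionary:
  'dog' -> 5
  'red' -> 0
  'dog' -> 5
  'and' -> 4
  'and' -> 4
  'red' -> 0
  'mat' -> 2
  'dog' -> 5

Encoded: [5, 0, 5, 4, 4, 0, 2, 5]


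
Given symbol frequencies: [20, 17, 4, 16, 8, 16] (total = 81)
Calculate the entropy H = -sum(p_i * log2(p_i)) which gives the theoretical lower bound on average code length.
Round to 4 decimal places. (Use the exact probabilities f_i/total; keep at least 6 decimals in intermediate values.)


Per-symbol terms -p_i * log2(p_i) with p_i = f_i/81:
  p = 20/81 = 0.246914: log2(p) = -2.017922, -p*log2(p) = 0.498252
  p = 17/81 = 0.209877: log2(p) = -2.252387, -p*log2(p) = 0.472723
  p = 4/81 = 0.049383: log2(p) = -4.339850, -p*log2(p) = 0.214314
  p = 16/81 = 0.197531: log2(p) = -2.339850, -p*log2(p) = 0.462193
  p = 8/81 = 0.098765: log2(p) = -3.339850, -p*log2(p) = 0.329862
  p = 16/81 = 0.197531: log2(p) = -2.339850, -p*log2(p) = 0.462193
H = 0.498252 + 0.472723 + 0.214314 + 0.462193 + 0.329862 + 0.462193 = 2.439537

H = 2.4395 bits/symbol


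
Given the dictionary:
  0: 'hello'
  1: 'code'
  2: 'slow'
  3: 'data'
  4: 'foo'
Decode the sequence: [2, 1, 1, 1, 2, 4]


Look up each index in the dictionary:
  2 -> 'slow'
  1 -> 'code'
  1 -> 'code'
  1 -> 'code'
  2 -> 'slow'
  4 -> 'foo'

Decoded: "slow code code code slow foo"


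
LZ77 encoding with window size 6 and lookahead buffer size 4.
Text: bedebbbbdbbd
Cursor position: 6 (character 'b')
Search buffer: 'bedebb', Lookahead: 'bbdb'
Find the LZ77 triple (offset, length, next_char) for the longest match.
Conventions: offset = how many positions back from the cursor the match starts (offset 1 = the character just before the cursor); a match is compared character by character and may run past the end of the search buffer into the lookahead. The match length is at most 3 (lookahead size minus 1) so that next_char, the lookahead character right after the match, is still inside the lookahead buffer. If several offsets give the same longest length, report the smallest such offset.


Try each offset into the search buffer:
  offset=1 (pos 5, char 'b'): match length 2
  offset=2 (pos 4, char 'b'): match length 2
  offset=3 (pos 3, char 'e'): match length 0
  offset=4 (pos 2, char 'd'): match length 0
  offset=5 (pos 1, char 'e'): match length 0
  offset=6 (pos 0, char 'b'): match length 1
Longest match has length 2, found at offsets 1, 2; take the smallest, offset 1.
next_char = character at position 6 + 2 = 8 -> 'd'

Best match: offset=1, length=2 (matching 'bb' starting at position 5)
LZ77 triple: (1, 2, 'd')


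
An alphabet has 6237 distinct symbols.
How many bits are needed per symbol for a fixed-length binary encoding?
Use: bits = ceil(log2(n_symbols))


log2(6237) = 12.6066
Bracket: 2^12 = 4096 < 6237 <= 2^13 = 8192
So ceil(log2(6237)) = 13

bits = ceil(log2(6237)) = ceil(12.6066) = 13 bits


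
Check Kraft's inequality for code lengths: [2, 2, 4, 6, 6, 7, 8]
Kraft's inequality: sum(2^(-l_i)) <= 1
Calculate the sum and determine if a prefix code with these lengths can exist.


Sum = 2^(-2) + 2^(-2) + 2^(-4) + 2^(-6) + 2^(-6) + 2^(-7) + 2^(-8)
    = 0.25 + 0.25 + 0.0625 + 0.015625 + 0.015625 + 0.0078125 + 0.00390625
    = 155/256 = 0.60546875
Since 0.60546875 <= 1, Kraft's inequality IS satisfied.
A prefix code with these lengths CAN exist.

Kraft sum = 0.60546875. Satisfied.


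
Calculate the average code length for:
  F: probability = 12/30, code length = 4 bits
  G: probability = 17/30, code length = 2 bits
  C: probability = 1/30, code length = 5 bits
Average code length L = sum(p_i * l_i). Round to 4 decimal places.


Weighted contributions p_i * l_i:
  F: (12/30) * 4 = 48/30
  G: (17/30) * 2 = 34/30
  C: (1/30) * 5 = 5/30
Sum = (48 + 34 + 5)/30 = 87/30

L = 87/30 = 2.9000 bits/symbol


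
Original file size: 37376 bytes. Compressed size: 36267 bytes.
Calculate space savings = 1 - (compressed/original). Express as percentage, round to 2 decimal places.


ratio = compressed/original = 36267/37376 = 0.970329
savings = 1 - ratio = 1 - 0.970329 = 0.029671
as a percentage: 0.029671 * 100 = 2.97%

Space savings = 1 - 36267/37376 = 2.97%


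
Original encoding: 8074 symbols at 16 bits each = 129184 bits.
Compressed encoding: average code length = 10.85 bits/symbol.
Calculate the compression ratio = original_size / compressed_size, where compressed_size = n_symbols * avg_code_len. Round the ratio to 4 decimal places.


original_size = n_symbols * orig_bits = 8074 * 16 = 129184 bits
compressed_size = n_symbols * avg_code_len = 8074 * 10.85 = 87602.9 bits
ratio = original_size / compressed_size = 129184 / 87602.9 = 1.4747

Compression ratio = 1.4747


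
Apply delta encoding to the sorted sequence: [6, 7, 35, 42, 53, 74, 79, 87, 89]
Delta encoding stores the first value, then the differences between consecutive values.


First value: 6
Deltas:
  7 - 6 = 1
  35 - 7 = 28
  42 - 35 = 7
  53 - 42 = 11
  74 - 53 = 21
  79 - 74 = 5
  87 - 79 = 8
  89 - 87 = 2


Delta encoded: [6, 1, 28, 7, 11, 21, 5, 8, 2]


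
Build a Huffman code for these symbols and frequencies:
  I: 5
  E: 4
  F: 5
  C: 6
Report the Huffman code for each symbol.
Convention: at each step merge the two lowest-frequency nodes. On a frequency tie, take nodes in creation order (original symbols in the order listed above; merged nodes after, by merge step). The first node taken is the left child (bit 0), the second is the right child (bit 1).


Huffman tree construction:
Step 1: Merge E(4) + I(5) = 9
Step 2: Merge F(5) + C(6) = 11
Step 3: Merge (E+I)(9) + (F+C)(11) = 20
Read each symbol's code off the tree from the root (left child = 0, right child = 1).

Codes:
  I: 01 (length 2)
  E: 00 (length 2)
  F: 10 (length 2)
  C: 11 (length 2)
Average code length: 40/20 = 2.0000 bits/symbol


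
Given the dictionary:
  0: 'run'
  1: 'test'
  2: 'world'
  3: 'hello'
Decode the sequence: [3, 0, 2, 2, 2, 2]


Look up each index in the dictionary:
  3 -> 'hello'
  0 -> 'run'
  2 -> 'world'
  2 -> 'world'
  2 -> 'world'
  2 -> 'world'

Decoded: "hello run world world world world"


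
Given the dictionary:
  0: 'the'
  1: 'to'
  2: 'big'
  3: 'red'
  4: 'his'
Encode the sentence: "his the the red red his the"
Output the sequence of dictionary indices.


Look up each word in the dictionary:
  'his' -> 4
  'the' -> 0
  'the' -> 0
  'red' -> 3
  'red' -> 3
  'his' -> 4
  'the' -> 0

Encoded: [4, 0, 0, 3, 3, 4, 0]


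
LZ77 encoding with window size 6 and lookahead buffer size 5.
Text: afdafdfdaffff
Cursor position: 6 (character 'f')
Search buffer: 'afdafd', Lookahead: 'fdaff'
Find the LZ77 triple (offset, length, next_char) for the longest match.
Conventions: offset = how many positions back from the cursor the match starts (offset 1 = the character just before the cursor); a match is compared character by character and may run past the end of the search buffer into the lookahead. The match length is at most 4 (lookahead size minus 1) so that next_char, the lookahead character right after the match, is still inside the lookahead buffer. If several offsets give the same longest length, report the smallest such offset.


Try each offset into the search buffer:
  offset=1 (pos 5, char 'd'): match length 0
  offset=2 (pos 4, char 'f'): match length 2
  offset=3 (pos 3, char 'a'): match length 0
  offset=4 (pos 2, char 'd'): match length 0
  offset=5 (pos 1, char 'f'): match length 4
  offset=6 (pos 0, char 'a'): match length 0
Longest match has length 4 at offset 5.
next_char = character at position 6 + 4 = 10 -> 'f'

Best match: offset=5, length=4 (matching 'fdaf' starting at position 1)
LZ77 triple: (5, 4, 'f')


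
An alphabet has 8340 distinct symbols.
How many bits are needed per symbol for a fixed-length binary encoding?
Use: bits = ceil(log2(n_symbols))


log2(8340) = 13.0258
Bracket: 2^13 = 8192 < 8340 <= 2^14 = 16384
So ceil(log2(8340)) = 14

bits = ceil(log2(8340)) = ceil(13.0258) = 14 bits


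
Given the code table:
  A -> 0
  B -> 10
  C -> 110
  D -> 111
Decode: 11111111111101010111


Decoding:
111 -> D
111 -> D
111 -> D
111 -> D
0 -> A
10 -> B
10 -> B
111 -> D


Result: DDDDABBD


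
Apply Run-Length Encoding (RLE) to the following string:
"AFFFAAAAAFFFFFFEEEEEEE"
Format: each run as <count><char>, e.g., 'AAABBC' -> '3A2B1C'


Scanning runs left to right:
  i=0: run of 'A' x 1 -> '1A'
  i=1: run of 'F' x 3 -> '3F'
  i=4: run of 'A' x 5 -> '5A'
  i=9: run of 'F' x 6 -> '6F'
  i=15: run of 'E' x 7 -> '7E'

RLE = 1A3F5A6F7E


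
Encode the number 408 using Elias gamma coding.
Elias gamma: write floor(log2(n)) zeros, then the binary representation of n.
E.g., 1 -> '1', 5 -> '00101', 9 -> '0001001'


num_bits = floor(log2(408)) + 1 = 9
leading_zeros = num_bits - 1 = 8
binary(408) = 110011000

Elias gamma(408) = '00000000' + '110011000' = 00000000110011000 (17 bits)


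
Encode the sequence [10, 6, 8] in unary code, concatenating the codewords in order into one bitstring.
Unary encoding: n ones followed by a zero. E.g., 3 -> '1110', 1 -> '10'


Encode each number as n ones followed by a terminating 0:
  10 -> 11111111110 (11 bits)
  6 -> 1111110 (7 bits)
  8 -> 111111110 (9 bits)
Total length = 11 + 7 + 9 = 27 bits.

Unary([10, 6, 8]) = 111111111101111110111111110 (27 bits)


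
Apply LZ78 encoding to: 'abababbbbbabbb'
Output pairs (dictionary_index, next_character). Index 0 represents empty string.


LZ78 encoding steps:
Dictionary: {0: ''}
Step 1: w='' (idx 0), next='a' -> output (0, 'a'), add 'a' as idx 1
Step 2: w='' (idx 0), next='b' -> output (0, 'b'), add 'b' as idx 2
Step 3: w='a' (idx 1), next='b' -> output (1, 'b'), add 'ab' as idx 3
Step 4: w='ab' (idx 3), next='b' -> output (3, 'b'), add 'abb' as idx 4
Step 5: w='b' (idx 2), next='b' -> output (2, 'b'), add 'bb' as idx 5
Step 6: w='b' (idx 2), next='a' -> output (2, 'a'), add 'ba' as idx 6
Step 7: w='bb' (idx 5), next='b' -> output (5, 'b'), add 'bbb' as idx 7


Encoded: [(0, 'a'), (0, 'b'), (1, 'b'), (3, 'b'), (2, 'b'), (2, 'a'), (5, 'b')]


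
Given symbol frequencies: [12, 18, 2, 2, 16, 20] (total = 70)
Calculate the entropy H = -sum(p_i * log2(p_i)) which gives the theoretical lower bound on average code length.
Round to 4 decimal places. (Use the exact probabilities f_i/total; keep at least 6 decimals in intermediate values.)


Per-symbol terms -p_i * log2(p_i) with p_i = f_i/70:
  p = 12/70 = 0.171429: log2(p) = -2.544321, -p*log2(p) = 0.436169
  p = 18/70 = 0.257143: log2(p) = -1.959358, -p*log2(p) = 0.503835
  p = 2/70 = 0.028571: log2(p) = -5.129283, -p*log2(p) = 0.146551
  p = 2/70 = 0.028571: log2(p) = -5.129283, -p*log2(p) = 0.146551
  p = 16/70 = 0.228571: log2(p) = -2.129283, -p*log2(p) = 0.486693
  p = 20/70 = 0.285714: log2(p) = -1.807355, -p*log2(p) = 0.516387
H = 0.436169 + 0.503835 + 0.146551 + 0.146551 + 0.486693 + 0.516387 = 2.236186

H = 2.2362 bits/symbol


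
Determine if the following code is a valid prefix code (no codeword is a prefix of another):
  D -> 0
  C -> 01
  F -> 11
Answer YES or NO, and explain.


Checking each pair (does one codeword prefix another?):
  D='0' vs C='01': prefix -- VIOLATION

NO -- this is NOT a valid prefix code. D (0) is a prefix of C (01).


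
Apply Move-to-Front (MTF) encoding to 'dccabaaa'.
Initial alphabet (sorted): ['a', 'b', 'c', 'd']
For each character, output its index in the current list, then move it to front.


MTF encoding:
'd': index 3 in ['a', 'b', 'c', 'd'] -> ['d', 'a', 'b', 'c']
'c': index 3 in ['d', 'a', 'b', 'c'] -> ['c', 'd', 'a', 'b']
'c': index 0 in ['c', 'd', 'a', 'b'] -> ['c', 'd', 'a', 'b']
'a': index 2 in ['c', 'd', 'a', 'b'] -> ['a', 'c', 'd', 'b']
'b': index 3 in ['a', 'c', 'd', 'b'] -> ['b', 'a', 'c', 'd']
'a': index 1 in ['b', 'a', 'c', 'd'] -> ['a', 'b', 'c', 'd']
'a': index 0 in ['a', 'b', 'c', 'd'] -> ['a', 'b', 'c', 'd']
'a': index 0 in ['a', 'b', 'c', 'd'] -> ['a', 'b', 'c', 'd']


Output: [3, 3, 0, 2, 3, 1, 0, 0]


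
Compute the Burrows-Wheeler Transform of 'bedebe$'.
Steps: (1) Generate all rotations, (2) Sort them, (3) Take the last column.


Rotations (sorted):
  0: $bedebe -> last char: e
  1: be$bede -> last char: e
  2: bedebe$ -> last char: $
  3: debe$be -> last char: e
  4: e$bedeb -> last char: b
  5: ebe$bed -> last char: d
  6: edebe$b -> last char: b


BWT = ee$ebdb


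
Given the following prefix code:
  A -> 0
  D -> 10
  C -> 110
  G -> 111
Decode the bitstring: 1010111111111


Decoding step by step:
Bits 10 -> D
Bits 10 -> D
Bits 111 -> G
Bits 111 -> G
Bits 111 -> G


Decoded message: DDGGG


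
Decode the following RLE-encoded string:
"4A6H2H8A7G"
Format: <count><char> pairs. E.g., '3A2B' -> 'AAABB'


Expanding each <count><char> pair:
  4A -> 'AAAA'
  6H -> 'HHHHHH'
  2H -> 'HH'
  8A -> 'AAAAAAAA'
  7G -> 'GGGGGGG'

Decoded = AAAAHHHHHHHHAAAAAAAAGGGGGGG


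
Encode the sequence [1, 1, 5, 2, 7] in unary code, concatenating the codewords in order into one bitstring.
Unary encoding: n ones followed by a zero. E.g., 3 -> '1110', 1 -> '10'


Encode each number as n ones followed by a terminating 0:
  1 -> 10 (2 bits)
  1 -> 10 (2 bits)
  5 -> 111110 (6 bits)
  2 -> 110 (3 bits)
  7 -> 11111110 (8 bits)
Total length = 2 + 2 + 6 + 3 + 8 = 21 bits.

Unary([1, 1, 5, 2, 7]) = 101011111011011111110 (21 bits)


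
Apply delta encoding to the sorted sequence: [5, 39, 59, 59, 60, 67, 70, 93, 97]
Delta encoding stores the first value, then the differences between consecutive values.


First value: 5
Deltas:
  39 - 5 = 34
  59 - 39 = 20
  59 - 59 = 0
  60 - 59 = 1
  67 - 60 = 7
  70 - 67 = 3
  93 - 70 = 23
  97 - 93 = 4


Delta encoded: [5, 34, 20, 0, 1, 7, 3, 23, 4]


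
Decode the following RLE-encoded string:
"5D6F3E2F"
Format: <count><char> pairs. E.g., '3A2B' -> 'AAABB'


Expanding each <count><char> pair:
  5D -> 'DDDDD'
  6F -> 'FFFFFF'
  3E -> 'EEE'
  2F -> 'FF'

Decoded = DDDDDFFFFFFEEEFF


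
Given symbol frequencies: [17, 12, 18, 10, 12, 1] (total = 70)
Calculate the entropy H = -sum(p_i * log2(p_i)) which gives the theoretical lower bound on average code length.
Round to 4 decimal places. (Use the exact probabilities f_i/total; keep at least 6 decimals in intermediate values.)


Per-symbol terms -p_i * log2(p_i) with p_i = f_i/70:
  p = 17/70 = 0.242857: log2(p) = -2.041820, -p*log2(p) = 0.495871
  p = 12/70 = 0.171429: log2(p) = -2.544321, -p*log2(p) = 0.436169
  p = 18/70 = 0.257143: log2(p) = -1.959358, -p*log2(p) = 0.503835
  p = 10/70 = 0.142857: log2(p) = -2.807355, -p*log2(p) = 0.401051
  p = 12/70 = 0.171429: log2(p) = -2.544321, -p*log2(p) = 0.436169
  p = 1/70 = 0.014286: log2(p) = -6.129283, -p*log2(p) = 0.087561
H = 0.495871 + 0.436169 + 0.503835 + 0.401051 + 0.436169 + 0.087561 = 2.360656

H = 2.3607 bits/symbol


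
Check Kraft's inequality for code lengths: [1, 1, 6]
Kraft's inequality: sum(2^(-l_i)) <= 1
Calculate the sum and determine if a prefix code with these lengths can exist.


Sum = 2^(-1) + 2^(-1) + 2^(-6)
    = 0.5 + 0.5 + 0.015625
    = 65/64 = 1.015625
Since 1.015625 > 1, Kraft's inequality is NOT satisfied.
A prefix code with these lengths CANNOT exist.

Kraft sum = 1.015625. Not satisfied.


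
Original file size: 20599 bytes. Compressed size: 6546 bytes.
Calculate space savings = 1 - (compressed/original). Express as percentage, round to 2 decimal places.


ratio = compressed/original = 6546/20599 = 0.317782
savings = 1 - ratio = 1 - 0.317782 = 0.682218
as a percentage: 0.682218 * 100 = 68.22%

Space savings = 1 - 6546/20599 = 68.22%


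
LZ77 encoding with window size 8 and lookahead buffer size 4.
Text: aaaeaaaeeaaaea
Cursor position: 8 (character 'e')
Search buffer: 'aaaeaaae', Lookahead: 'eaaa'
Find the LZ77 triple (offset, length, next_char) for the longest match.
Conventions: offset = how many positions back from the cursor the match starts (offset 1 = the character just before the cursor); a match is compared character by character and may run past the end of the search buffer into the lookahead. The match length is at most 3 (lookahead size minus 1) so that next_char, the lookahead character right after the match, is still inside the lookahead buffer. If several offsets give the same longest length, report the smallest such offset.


Try each offset into the search buffer:
  offset=1 (pos 7, char 'e'): match length 1
  offset=2 (pos 6, char 'a'): match length 0
  offset=3 (pos 5, char 'a'): match length 0
  offset=4 (pos 4, char 'a'): match length 0
  offset=5 (pos 3, char 'e'): match length 3
  offset=6 (pos 2, char 'a'): match length 0
  offset=7 (pos 1, char 'a'): match length 0
  offset=8 (pos 0, char 'a'): match length 0
Longest match has length 3 at offset 5.
next_char = character at position 8 + 3 = 11 -> 'a'

Best match: offset=5, length=3 (matching 'eaa' starting at position 3)
LZ77 triple: (5, 3, 'a')


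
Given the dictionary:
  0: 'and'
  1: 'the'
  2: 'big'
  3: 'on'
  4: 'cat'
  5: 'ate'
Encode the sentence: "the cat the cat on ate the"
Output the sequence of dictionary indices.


Look up each word in the dictionary:
  'the' -> 1
  'cat' -> 4
  'the' -> 1
  'cat' -> 4
  'on' -> 3
  'ate' -> 5
  'the' -> 1

Encoded: [1, 4, 1, 4, 3, 5, 1]


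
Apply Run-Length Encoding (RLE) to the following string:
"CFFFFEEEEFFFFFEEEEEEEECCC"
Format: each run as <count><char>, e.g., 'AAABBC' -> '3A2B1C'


Scanning runs left to right:
  i=0: run of 'C' x 1 -> '1C'
  i=1: run of 'F' x 4 -> '4F'
  i=5: run of 'E' x 4 -> '4E'
  i=9: run of 'F' x 5 -> '5F'
  i=14: run of 'E' x 8 -> '8E'
  i=22: run of 'C' x 3 -> '3C'

RLE = 1C4F4E5F8E3C


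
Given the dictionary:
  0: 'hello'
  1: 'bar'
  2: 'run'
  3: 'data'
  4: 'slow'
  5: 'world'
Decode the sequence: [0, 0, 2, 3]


Look up each index in the dictionary:
  0 -> 'hello'
  0 -> 'hello'
  2 -> 'run'
  3 -> 'data'

Decoded: "hello hello run data"


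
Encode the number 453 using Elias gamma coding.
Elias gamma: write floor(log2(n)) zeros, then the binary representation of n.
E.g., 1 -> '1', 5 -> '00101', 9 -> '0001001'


num_bits = floor(log2(453)) + 1 = 9
leading_zeros = num_bits - 1 = 8
binary(453) = 111000101

Elias gamma(453) = '00000000' + '111000101' = 00000000111000101 (17 bits)


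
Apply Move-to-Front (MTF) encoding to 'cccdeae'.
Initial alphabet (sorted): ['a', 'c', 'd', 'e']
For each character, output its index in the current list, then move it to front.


MTF encoding:
'c': index 1 in ['a', 'c', 'd', 'e'] -> ['c', 'a', 'd', 'e']
'c': index 0 in ['c', 'a', 'd', 'e'] -> ['c', 'a', 'd', 'e']
'c': index 0 in ['c', 'a', 'd', 'e'] -> ['c', 'a', 'd', 'e']
'd': index 2 in ['c', 'a', 'd', 'e'] -> ['d', 'c', 'a', 'e']
'e': index 3 in ['d', 'c', 'a', 'e'] -> ['e', 'd', 'c', 'a']
'a': index 3 in ['e', 'd', 'c', 'a'] -> ['a', 'e', 'd', 'c']
'e': index 1 in ['a', 'e', 'd', 'c'] -> ['e', 'a', 'd', 'c']


Output: [1, 0, 0, 2, 3, 3, 1]


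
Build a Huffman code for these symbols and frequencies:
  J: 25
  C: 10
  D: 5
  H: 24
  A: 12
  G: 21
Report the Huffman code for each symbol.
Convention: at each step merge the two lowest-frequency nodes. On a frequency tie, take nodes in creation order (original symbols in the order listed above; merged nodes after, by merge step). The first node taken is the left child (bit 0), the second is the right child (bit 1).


Huffman tree construction:
Step 1: Merge D(5) + C(10) = 15
Step 2: Merge A(12) + (D+C)(15) = 27
Step 3: Merge G(21) + H(24) = 45
Step 4: Merge J(25) + (A+(D+C))(27) = 52
Step 5: Merge (G+H)(45) + (J+(A+(D+C)))(52) = 97
Read each symbol's code off the tree from the root (left child = 0, right child = 1).

Codes:
  J: 10 (length 2)
  C: 1111 (length 4)
  D: 1110 (length 4)
  H: 01 (length 2)
  A: 110 (length 3)
  G: 00 (length 2)
Average code length: 236/97 = 2.4330 bits/symbol


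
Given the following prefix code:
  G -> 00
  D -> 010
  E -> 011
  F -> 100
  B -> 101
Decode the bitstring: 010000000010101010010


Decoding step by step:
Bits 010 -> D
Bits 00 -> G
Bits 00 -> G
Bits 00 -> G
Bits 010 -> D
Bits 101 -> B
Bits 010 -> D
Bits 010 -> D


Decoded message: DGGGDBDD


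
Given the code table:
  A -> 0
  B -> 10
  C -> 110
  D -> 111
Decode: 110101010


Decoding:
110 -> C
10 -> B
10 -> B
10 -> B


Result: CBBB


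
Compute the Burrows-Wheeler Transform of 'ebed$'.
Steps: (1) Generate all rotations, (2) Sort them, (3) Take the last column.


Rotations (sorted):
  0: $ebed -> last char: d
  1: bed$e -> last char: e
  2: d$ebe -> last char: e
  3: ebed$ -> last char: $
  4: ed$eb -> last char: b


BWT = dee$b


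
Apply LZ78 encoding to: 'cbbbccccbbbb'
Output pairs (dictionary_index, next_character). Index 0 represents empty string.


LZ78 encoding steps:
Dictionary: {0: ''}
Step 1: w='' (idx 0), next='c' -> output (0, 'c'), add 'c' as idx 1
Step 2: w='' (idx 0), next='b' -> output (0, 'b'), add 'b' as idx 2
Step 3: w='b' (idx 2), next='b' -> output (2, 'b'), add 'bb' as idx 3
Step 4: w='c' (idx 1), next='c' -> output (1, 'c'), add 'cc' as idx 4
Step 5: w='cc' (idx 4), next='b' -> output (4, 'b'), add 'ccb' as idx 5
Step 6: w='bb' (idx 3), next='b' -> output (3, 'b'), add 'bbb' as idx 6


Encoded: [(0, 'c'), (0, 'b'), (2, 'b'), (1, 'c'), (4, 'b'), (3, 'b')]


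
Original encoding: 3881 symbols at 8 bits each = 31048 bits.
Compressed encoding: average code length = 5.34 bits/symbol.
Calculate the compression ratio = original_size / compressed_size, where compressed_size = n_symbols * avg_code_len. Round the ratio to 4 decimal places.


original_size = n_symbols * orig_bits = 3881 * 8 = 31048 bits
compressed_size = n_symbols * avg_code_len = 3881 * 5.34 = 20724.54 bits
ratio = original_size / compressed_size = 31048 / 20724.54 = 1.4981

Compression ratio = 1.4981


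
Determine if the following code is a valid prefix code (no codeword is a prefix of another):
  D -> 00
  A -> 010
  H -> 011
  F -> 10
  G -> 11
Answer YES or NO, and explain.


Checking each pair (does one codeword prefix another?):
  D='00' vs A='010': no prefix
  D='00' vs H='011': no prefix
  D='00' vs F='10': no prefix
  D='00' vs G='11': no prefix
  A='010' vs D='00': no prefix
  A='010' vs H='011': no prefix
  A='010' vs F='10': no prefix
  A='010' vs G='11': no prefix
  H='011' vs D='00': no prefix
  H='011' vs A='010': no prefix
  H='011' vs F='10': no prefix
  H='011' vs G='11': no prefix
  F='10' vs D='00': no prefix
  F='10' vs A='010': no prefix
  F='10' vs H='011': no prefix
  F='10' vs G='11': no prefix
  G='11' vs D='00': no prefix
  G='11' vs A='010': no prefix
  G='11' vs H='011': no prefix
  G='11' vs F='10': no prefix
No violation found over all pairs.

YES -- this is a valid prefix code. No codeword is a prefix of any other codeword.


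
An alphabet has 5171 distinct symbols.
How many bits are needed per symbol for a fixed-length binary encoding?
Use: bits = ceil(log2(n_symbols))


log2(5171) = 12.3362
Bracket: 2^12 = 4096 < 5171 <= 2^13 = 8192
So ceil(log2(5171)) = 13

bits = ceil(log2(5171)) = ceil(12.3362) = 13 bits


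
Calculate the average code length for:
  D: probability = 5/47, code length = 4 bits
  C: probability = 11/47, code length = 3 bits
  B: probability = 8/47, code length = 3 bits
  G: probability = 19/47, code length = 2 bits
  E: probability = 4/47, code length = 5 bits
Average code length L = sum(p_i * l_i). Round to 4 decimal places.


Weighted contributions p_i * l_i:
  D: (5/47) * 4 = 20/47
  C: (11/47) * 3 = 33/47
  B: (8/47) * 3 = 24/47
  G: (19/47) * 2 = 38/47
  E: (4/47) * 5 = 20/47
Sum = (20 + 33 + 24 + 38 + 20)/47 = 135/47

L = 135/47 = 2.8723 bits/symbol


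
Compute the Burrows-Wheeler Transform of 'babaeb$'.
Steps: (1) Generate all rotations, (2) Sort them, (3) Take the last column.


Rotations (sorted):
  0: $babaeb -> last char: b
  1: abaeb$b -> last char: b
  2: aeb$bab -> last char: b
  3: b$babae -> last char: e
  4: babaeb$ -> last char: $
  5: baeb$ba -> last char: a
  6: eb$baba -> last char: a


BWT = bbbe$aa


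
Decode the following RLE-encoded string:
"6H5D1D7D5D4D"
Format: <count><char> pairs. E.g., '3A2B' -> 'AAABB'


Expanding each <count><char> pair:
  6H -> 'HHHHHH'
  5D -> 'DDDDD'
  1D -> 'D'
  7D -> 'DDDDDDD'
  5D -> 'DDDDD'
  4D -> 'DDDD'

Decoded = HHHHHHDDDDDDDDDDDDDDDDDDDDDD


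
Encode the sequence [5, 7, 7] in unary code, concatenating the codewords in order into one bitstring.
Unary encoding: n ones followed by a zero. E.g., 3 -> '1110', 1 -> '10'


Encode each number as n ones followed by a terminating 0:
  5 -> 111110 (6 bits)
  7 -> 11111110 (8 bits)
  7 -> 11111110 (8 bits)
Total length = 6 + 8 + 8 = 22 bits.

Unary([5, 7, 7]) = 1111101111111011111110 (22 bits)


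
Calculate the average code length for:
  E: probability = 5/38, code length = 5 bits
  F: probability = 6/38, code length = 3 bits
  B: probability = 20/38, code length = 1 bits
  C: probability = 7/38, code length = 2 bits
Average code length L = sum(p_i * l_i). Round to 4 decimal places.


Weighted contributions p_i * l_i:
  E: (5/38) * 5 = 25/38
  F: (6/38) * 3 = 18/38
  B: (20/38) * 1 = 20/38
  C: (7/38) * 2 = 14/38
Sum = (25 + 18 + 20 + 14)/38 = 77/38

L = 77/38 = 2.0263 bits/symbol


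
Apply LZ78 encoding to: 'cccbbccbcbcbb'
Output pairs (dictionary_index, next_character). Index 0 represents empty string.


LZ78 encoding steps:
Dictionary: {0: ''}
Step 1: w='' (idx 0), next='c' -> output (0, 'c'), add 'c' as idx 1
Step 2: w='c' (idx 1), next='c' -> output (1, 'c'), add 'cc' as idx 2
Step 3: w='' (idx 0), next='b' -> output (0, 'b'), add 'b' as idx 3
Step 4: w='b' (idx 3), next='c' -> output (3, 'c'), add 'bc' as idx 4
Step 5: w='c' (idx 1), next='b' -> output (1, 'b'), add 'cb' as idx 5
Step 6: w='cb' (idx 5), next='c' -> output (5, 'c'), add 'cbc' as idx 6
Step 7: w='b' (idx 3), next='b' -> output (3, 'b'), add 'bb' as idx 7


Encoded: [(0, 'c'), (1, 'c'), (0, 'b'), (3, 'c'), (1, 'b'), (5, 'c'), (3, 'b')]


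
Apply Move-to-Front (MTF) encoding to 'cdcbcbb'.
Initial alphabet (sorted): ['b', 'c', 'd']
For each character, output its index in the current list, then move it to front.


MTF encoding:
'c': index 1 in ['b', 'c', 'd'] -> ['c', 'b', 'd']
'd': index 2 in ['c', 'b', 'd'] -> ['d', 'c', 'b']
'c': index 1 in ['d', 'c', 'b'] -> ['c', 'd', 'b']
'b': index 2 in ['c', 'd', 'b'] -> ['b', 'c', 'd']
'c': index 1 in ['b', 'c', 'd'] -> ['c', 'b', 'd']
'b': index 1 in ['c', 'b', 'd'] -> ['b', 'c', 'd']
'b': index 0 in ['b', 'c', 'd'] -> ['b', 'c', 'd']


Output: [1, 2, 1, 2, 1, 1, 0]


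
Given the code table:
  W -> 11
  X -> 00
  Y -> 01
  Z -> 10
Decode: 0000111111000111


Decoding:
00 -> X
00 -> X
11 -> W
11 -> W
11 -> W
00 -> X
01 -> Y
11 -> W


Result: XXWWWXYW


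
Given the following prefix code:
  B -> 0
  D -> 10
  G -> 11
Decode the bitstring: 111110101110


Decoding step by step:
Bits 11 -> G
Bits 11 -> G
Bits 10 -> D
Bits 10 -> D
Bits 11 -> G
Bits 10 -> D


Decoded message: GGDDGD


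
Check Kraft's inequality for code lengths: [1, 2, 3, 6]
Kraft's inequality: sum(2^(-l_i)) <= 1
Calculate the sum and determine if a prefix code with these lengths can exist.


Sum = 2^(-1) + 2^(-2) + 2^(-3) + 2^(-6)
    = 0.5 + 0.25 + 0.125 + 0.015625
    = 57/64 = 0.890625
Since 0.890625 <= 1, Kraft's inequality IS satisfied.
A prefix code with these lengths CAN exist.

Kraft sum = 0.890625. Satisfied.


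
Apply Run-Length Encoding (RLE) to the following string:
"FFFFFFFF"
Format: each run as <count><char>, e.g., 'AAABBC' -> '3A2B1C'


Scanning runs left to right:
  i=0: run of 'F' x 8 -> '8F'

RLE = 8F


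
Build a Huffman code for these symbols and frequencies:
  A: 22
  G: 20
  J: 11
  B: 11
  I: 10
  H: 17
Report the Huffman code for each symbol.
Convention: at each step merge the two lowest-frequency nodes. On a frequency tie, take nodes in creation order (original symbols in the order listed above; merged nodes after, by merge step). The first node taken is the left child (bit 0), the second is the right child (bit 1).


Huffman tree construction:
Step 1: Merge I(10) + J(11) = 21
Step 2: Merge B(11) + H(17) = 28
Step 3: Merge G(20) + (I+J)(21) = 41
Step 4: Merge A(22) + (B+H)(28) = 50
Step 5: Merge (G+(I+J))(41) + (A+(B+H))(50) = 91
Read each symbol's code off the tree from the root (left child = 0, right child = 1).

Codes:
  A: 10 (length 2)
  G: 00 (length 2)
  J: 011 (length 3)
  B: 110 (length 3)
  I: 010 (length 3)
  H: 111 (length 3)
Average code length: 231/91 = 2.5385 bits/symbol


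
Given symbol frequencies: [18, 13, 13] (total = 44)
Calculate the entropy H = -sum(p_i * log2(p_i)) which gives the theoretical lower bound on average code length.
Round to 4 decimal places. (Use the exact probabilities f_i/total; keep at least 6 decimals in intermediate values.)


Per-symbol terms -p_i * log2(p_i) with p_i = f_i/44:
  p = 18/44 = 0.409091: log2(p) = -1.289507, -p*log2(p) = 0.527525
  p = 13/44 = 0.295455: log2(p) = -1.758992, -p*log2(p) = 0.519702
  p = 13/44 = 0.295455: log2(p) = -1.758992, -p*log2(p) = 0.519702
H = 0.527525 + 0.519702 + 0.519702 = 1.566929

H = 1.5669 bits/symbol


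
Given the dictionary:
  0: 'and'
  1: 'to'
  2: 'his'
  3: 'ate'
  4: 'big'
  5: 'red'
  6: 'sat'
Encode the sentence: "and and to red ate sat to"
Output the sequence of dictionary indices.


Look up each word in the dictionary:
  'and' -> 0
  'and' -> 0
  'to' -> 1
  'red' -> 5
  'ate' -> 3
  'sat' -> 6
  'to' -> 1

Encoded: [0, 0, 1, 5, 3, 6, 1]


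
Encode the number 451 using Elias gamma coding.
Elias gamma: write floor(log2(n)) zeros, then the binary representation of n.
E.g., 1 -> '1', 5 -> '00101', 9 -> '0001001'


num_bits = floor(log2(451)) + 1 = 9
leading_zeros = num_bits - 1 = 8
binary(451) = 111000011

Elias gamma(451) = '00000000' + '111000011' = 00000000111000011 (17 bits)


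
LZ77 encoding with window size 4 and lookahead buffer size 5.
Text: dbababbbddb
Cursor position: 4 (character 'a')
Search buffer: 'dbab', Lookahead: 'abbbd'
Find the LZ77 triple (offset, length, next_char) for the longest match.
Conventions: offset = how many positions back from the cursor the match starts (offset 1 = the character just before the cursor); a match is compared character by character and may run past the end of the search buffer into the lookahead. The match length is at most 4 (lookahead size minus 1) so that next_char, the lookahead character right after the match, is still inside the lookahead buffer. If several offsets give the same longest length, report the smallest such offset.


Try each offset into the search buffer:
  offset=1 (pos 3, char 'b'): match length 0
  offset=2 (pos 2, char 'a'): match length 2
  offset=3 (pos 1, char 'b'): match length 0
  offset=4 (pos 0, char 'd'): match length 0
Longest match has length 2 at offset 2.
next_char = character at position 4 + 2 = 6 -> 'b'

Best match: offset=2, length=2 (matching 'ab' starting at position 2)
LZ77 triple: (2, 2, 'b')


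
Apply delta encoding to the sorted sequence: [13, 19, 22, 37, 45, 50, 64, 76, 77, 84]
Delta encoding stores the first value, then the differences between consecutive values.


First value: 13
Deltas:
  19 - 13 = 6
  22 - 19 = 3
  37 - 22 = 15
  45 - 37 = 8
  50 - 45 = 5
  64 - 50 = 14
  76 - 64 = 12
  77 - 76 = 1
  84 - 77 = 7


Delta encoded: [13, 6, 3, 15, 8, 5, 14, 12, 1, 7]


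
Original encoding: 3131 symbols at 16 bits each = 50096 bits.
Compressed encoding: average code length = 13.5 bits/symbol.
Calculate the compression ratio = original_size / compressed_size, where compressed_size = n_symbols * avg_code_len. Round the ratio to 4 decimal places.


original_size = n_symbols * orig_bits = 3131 * 16 = 50096 bits
compressed_size = n_symbols * avg_code_len = 3131 * 13.5 = 42268.5 bits
ratio = original_size / compressed_size = 50096 / 42268.5 = 1.1852

Compression ratio = 1.1852


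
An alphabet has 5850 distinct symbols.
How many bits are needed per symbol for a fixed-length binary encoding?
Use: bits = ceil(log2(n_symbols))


log2(5850) = 12.5142
Bracket: 2^12 = 4096 < 5850 <= 2^13 = 8192
So ceil(log2(5850)) = 13

bits = ceil(log2(5850)) = ceil(12.5142) = 13 bits


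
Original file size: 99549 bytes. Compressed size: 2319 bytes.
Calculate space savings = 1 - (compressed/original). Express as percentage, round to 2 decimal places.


ratio = compressed/original = 2319/99549 = 0.023295
savings = 1 - ratio = 1 - 0.023295 = 0.976705
as a percentage: 0.976705 * 100 = 97.67%

Space savings = 1 - 2319/99549 = 97.67%


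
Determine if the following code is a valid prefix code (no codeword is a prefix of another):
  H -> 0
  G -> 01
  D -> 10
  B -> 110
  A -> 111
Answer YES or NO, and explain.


Checking each pair (does one codeword prefix another?):
  H='0' vs G='01': prefix -- VIOLATION

NO -- this is NOT a valid prefix code. H (0) is a prefix of G (01).


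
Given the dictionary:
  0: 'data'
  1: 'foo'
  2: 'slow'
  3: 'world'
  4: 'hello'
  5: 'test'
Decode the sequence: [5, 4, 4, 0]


Look up each index in the dictionary:
  5 -> 'test'
  4 -> 'hello'
  4 -> 'hello'
  0 -> 'data'

Decoded: "test hello hello data"


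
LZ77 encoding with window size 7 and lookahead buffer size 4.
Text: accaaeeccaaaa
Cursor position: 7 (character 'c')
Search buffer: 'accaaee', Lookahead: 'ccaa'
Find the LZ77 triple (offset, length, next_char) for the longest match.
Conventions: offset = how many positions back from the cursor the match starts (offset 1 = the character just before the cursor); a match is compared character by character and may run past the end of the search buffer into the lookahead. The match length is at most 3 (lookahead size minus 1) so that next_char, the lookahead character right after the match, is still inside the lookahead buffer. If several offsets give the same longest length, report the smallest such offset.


Try each offset into the search buffer:
  offset=1 (pos 6, char 'e'): match length 0
  offset=2 (pos 5, char 'e'): match length 0
  offset=3 (pos 4, char 'a'): match length 0
  offset=4 (pos 3, char 'a'): match length 0
  offset=5 (pos 2, char 'c'): match length 1
  offset=6 (pos 1, char 'c'): match length 3
  offset=7 (pos 0, char 'a'): match length 0
Longest match has length 3 at offset 6.
next_char = character at position 7 + 3 = 10 -> 'a'

Best match: offset=6, length=3 (matching 'cca' starting at position 1)
LZ77 triple: (6, 3, 'a')


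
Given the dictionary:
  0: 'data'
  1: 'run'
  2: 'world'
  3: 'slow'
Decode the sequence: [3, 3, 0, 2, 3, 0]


Look up each index in the dictionary:
  3 -> 'slow'
  3 -> 'slow'
  0 -> 'data'
  2 -> 'world'
  3 -> 'slow'
  0 -> 'data'

Decoded: "slow slow data world slow data"


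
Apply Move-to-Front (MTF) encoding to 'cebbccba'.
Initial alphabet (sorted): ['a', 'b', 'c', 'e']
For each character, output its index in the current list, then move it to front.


MTF encoding:
'c': index 2 in ['a', 'b', 'c', 'e'] -> ['c', 'a', 'b', 'e']
'e': index 3 in ['c', 'a', 'b', 'e'] -> ['e', 'c', 'a', 'b']
'b': index 3 in ['e', 'c', 'a', 'b'] -> ['b', 'e', 'c', 'a']
'b': index 0 in ['b', 'e', 'c', 'a'] -> ['b', 'e', 'c', 'a']
'c': index 2 in ['b', 'e', 'c', 'a'] -> ['c', 'b', 'e', 'a']
'c': index 0 in ['c', 'b', 'e', 'a'] -> ['c', 'b', 'e', 'a']
'b': index 1 in ['c', 'b', 'e', 'a'] -> ['b', 'c', 'e', 'a']
'a': index 3 in ['b', 'c', 'e', 'a'] -> ['a', 'b', 'c', 'e']


Output: [2, 3, 3, 0, 2, 0, 1, 3]


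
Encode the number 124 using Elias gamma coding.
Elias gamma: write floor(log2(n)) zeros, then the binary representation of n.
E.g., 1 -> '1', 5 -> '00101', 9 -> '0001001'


num_bits = floor(log2(124)) + 1 = 7
leading_zeros = num_bits - 1 = 6
binary(124) = 1111100

Elias gamma(124) = '000000' + '1111100' = 0000001111100 (13 bits)


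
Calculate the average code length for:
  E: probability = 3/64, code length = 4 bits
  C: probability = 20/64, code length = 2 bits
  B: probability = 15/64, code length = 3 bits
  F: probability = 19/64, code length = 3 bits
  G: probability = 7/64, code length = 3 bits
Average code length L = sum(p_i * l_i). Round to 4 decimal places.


Weighted contributions p_i * l_i:
  E: (3/64) * 4 = 12/64
  C: (20/64) * 2 = 40/64
  B: (15/64) * 3 = 45/64
  F: (19/64) * 3 = 57/64
  G: (7/64) * 3 = 21/64
Sum = (12 + 40 + 45 + 57 + 21)/64 = 175/64

L = 175/64 = 2.7344 bits/symbol


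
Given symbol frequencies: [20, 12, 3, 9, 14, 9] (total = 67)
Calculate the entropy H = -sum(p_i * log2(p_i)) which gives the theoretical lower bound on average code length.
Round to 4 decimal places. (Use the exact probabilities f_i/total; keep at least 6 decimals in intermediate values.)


Per-symbol terms -p_i * log2(p_i) with p_i = f_i/67:
  p = 20/67 = 0.298507: log2(p) = -1.744161, -p*log2(p) = 0.520645
  p = 12/67 = 0.179104: log2(p) = -2.481127, -p*log2(p) = 0.444381
  p = 3/67 = 0.044776: log2(p) = -4.481127, -p*log2(p) = 0.200647
  p = 9/67 = 0.134328: log2(p) = -2.896164, -p*log2(p) = 0.389037
  p = 14/67 = 0.208955: log2(p) = -2.258734, -p*log2(p) = 0.471974
  p = 9/67 = 0.134328: log2(p) = -2.896164, -p*log2(p) = 0.389037
H = 0.520645 + 0.444381 + 0.200647 + 0.389037 + 0.471974 + 0.389037 = 2.415721

H = 2.4157 bits/symbol
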